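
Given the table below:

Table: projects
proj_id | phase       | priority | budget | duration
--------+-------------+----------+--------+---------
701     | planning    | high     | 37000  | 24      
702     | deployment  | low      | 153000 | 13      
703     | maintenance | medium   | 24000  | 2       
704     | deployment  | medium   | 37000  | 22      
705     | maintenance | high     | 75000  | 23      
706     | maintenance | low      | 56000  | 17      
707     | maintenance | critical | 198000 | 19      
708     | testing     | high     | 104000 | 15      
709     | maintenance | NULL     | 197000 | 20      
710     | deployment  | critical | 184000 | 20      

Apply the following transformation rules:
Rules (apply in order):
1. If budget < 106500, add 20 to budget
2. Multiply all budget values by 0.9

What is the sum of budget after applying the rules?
958608.0

Step 1: Apply Rule 1 - Add 20 to records with budget < 106500
  - 6 records affected: 333000 + (6 × 20) = 333120
  - Unaffected records: 732000
  - Sum after Rule 1: 1065120
Step 2: Apply Rule 2 - Multiply all by 0.9
  - 1065120 × 0.9 = 958608.0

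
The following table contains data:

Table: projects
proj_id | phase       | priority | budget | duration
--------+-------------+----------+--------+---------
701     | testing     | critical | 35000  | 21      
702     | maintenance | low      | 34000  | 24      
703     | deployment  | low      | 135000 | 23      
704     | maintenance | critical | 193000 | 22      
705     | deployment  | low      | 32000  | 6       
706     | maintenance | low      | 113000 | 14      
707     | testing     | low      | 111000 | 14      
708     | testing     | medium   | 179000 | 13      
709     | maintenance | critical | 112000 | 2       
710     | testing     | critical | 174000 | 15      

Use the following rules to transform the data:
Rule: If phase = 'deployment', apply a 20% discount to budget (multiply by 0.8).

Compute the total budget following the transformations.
1084600.0

Step 1: Records with phase = 'deployment' have total budget = 167000
Step 2: Apply multiplier: 167000 × 0.8 = 133600.0
Step 3: Other records total: 951000
Step 4: Final sum = 133600.0 + 951000 = 1084600.0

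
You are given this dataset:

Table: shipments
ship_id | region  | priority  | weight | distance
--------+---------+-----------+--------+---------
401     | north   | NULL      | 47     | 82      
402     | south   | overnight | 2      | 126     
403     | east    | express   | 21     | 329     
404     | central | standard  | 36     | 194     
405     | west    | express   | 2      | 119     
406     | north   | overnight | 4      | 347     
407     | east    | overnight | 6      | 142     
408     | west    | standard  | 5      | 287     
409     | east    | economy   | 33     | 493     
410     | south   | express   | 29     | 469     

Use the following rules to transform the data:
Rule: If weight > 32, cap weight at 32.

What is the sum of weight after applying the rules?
165

Step 1: 3 records have weight > 32
Step 2: These records originally summed to 116
Step 3: After capping: 3 × 32 = 96
Step 4: Unaffected records sum: 69
Step 5: Final sum = 96 + 69 = 165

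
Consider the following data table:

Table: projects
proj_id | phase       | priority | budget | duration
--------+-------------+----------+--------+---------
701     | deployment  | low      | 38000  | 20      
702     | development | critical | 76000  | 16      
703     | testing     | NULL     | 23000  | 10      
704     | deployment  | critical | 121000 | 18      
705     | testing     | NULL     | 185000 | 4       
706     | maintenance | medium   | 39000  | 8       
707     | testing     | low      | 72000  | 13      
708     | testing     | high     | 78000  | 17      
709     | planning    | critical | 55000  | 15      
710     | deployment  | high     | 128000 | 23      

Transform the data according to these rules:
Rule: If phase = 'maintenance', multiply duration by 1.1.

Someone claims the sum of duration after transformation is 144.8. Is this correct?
Yes, the result is correct.

Step 1: Calculate the correct sum after transformation
Step 2: Apply multiplier 1.1 to records where phase = 'maintenance'
Step 3: Correct result = 144.8
Step 4: Claimed result = 144.8
Step 5: 144.8 = 144.8 ✓
Conclusion: The claimed result is correct.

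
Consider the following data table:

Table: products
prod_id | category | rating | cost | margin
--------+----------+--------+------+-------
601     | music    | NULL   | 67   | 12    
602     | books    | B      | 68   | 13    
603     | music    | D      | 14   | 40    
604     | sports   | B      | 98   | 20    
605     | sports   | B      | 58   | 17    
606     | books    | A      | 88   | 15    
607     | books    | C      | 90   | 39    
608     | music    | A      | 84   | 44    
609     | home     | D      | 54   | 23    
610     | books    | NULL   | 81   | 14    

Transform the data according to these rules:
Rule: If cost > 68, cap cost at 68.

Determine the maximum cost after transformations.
68

Step 1: Original maximum cost = 98
Step 2: Apply cap at 68
Step 3: 5 records had cost > 68 and were capped
Step 4: Maximum after transformation = 68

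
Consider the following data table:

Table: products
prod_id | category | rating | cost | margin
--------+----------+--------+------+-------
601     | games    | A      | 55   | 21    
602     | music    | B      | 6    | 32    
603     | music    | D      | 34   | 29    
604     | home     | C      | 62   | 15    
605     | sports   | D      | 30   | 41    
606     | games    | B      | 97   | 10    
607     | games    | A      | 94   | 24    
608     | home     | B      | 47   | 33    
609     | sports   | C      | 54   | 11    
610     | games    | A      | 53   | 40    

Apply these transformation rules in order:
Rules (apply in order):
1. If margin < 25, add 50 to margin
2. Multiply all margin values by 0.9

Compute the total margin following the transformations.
455.4

Step 1: Apply Rule 1 - Add 50 to records with margin < 25
  - 5 records affected: 81 + (5 × 50) = 331
  - Unaffected records: 175
  - Sum after Rule 1: 506
Step 2: Apply Rule 2 - Multiply all by 0.9
  - 506 × 0.9 = 455.4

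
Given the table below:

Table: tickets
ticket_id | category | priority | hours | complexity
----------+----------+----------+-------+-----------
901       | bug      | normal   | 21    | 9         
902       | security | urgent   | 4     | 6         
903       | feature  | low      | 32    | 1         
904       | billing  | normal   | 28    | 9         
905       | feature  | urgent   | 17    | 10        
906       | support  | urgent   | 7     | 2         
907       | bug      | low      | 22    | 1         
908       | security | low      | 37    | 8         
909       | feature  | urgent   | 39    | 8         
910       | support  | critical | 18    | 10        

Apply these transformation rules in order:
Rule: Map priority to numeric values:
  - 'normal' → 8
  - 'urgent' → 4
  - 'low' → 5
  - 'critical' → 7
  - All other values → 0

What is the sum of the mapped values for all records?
54

Step 1: Apply mapping to each record
Step 2: Count by status:
  'normal': 2 records × 8 = 16
  'urgent': 4 records × 4 = 16
  'low': 3 records × 5 = 15
  'critical': 1 records × 7 = 7
Step 3: Sum all mapped values = 54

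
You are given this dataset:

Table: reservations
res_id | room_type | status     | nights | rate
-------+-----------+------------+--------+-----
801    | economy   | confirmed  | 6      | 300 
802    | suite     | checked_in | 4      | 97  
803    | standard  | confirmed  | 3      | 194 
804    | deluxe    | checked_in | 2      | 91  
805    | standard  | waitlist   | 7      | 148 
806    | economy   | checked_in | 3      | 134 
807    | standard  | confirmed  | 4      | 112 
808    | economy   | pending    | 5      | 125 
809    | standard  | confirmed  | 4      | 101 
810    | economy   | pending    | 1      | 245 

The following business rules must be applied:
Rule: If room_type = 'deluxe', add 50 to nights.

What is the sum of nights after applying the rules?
89

Step 1: Count records where room_type = 'deluxe': 1
Step 2: Total bonus added: 1 × 50 = 50
Step 3: Original sum of nights: 39
Step 4: Final sum = 39 + 50 = 89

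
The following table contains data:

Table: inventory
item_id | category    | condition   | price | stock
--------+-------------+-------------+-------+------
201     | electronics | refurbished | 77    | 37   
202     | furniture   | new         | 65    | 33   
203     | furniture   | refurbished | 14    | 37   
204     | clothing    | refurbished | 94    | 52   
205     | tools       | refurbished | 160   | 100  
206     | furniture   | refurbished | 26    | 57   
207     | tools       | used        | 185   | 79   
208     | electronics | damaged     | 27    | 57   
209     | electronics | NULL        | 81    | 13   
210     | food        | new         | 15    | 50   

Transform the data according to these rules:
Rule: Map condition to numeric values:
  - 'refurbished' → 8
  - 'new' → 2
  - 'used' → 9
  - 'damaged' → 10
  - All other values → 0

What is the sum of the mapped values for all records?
63

Step 1: Apply mapping to each record
Step 2: Count by status:
  'refurbished': 5 records × 8 = 40
  'new': 2 records × 2 = 4
  'used': 1 records × 9 = 9
  'damaged': 1 records × 10 = 10
Step 3: Sum all mapped values = 63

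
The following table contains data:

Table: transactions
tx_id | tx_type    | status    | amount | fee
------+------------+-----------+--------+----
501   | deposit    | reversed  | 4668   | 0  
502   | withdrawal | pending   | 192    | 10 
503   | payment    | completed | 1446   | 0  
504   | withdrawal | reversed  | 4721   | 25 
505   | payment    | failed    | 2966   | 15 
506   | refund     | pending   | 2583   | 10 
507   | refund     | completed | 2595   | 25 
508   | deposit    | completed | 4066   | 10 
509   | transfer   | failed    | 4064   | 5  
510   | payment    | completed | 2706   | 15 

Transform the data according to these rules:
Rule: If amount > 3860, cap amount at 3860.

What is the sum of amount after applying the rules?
27928

Step 1: 4 records have amount > 3860
Step 2: These records originally summed to 17519
Step 3: After capping: 4 × 3860 = 15440
Step 4: Unaffected records sum: 12488
Step 5: Final sum = 15440 + 12488 = 27928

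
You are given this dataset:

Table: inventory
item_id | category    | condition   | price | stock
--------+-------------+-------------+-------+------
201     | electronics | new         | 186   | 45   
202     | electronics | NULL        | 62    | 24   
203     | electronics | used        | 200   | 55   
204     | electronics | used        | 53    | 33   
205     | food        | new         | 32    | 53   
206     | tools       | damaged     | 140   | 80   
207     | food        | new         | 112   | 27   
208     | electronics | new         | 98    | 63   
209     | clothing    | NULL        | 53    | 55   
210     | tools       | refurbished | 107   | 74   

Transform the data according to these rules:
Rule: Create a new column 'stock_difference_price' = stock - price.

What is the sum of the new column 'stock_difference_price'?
-534

Step 1: For each record, compute stock - price
Example calculations:
  45 - 186 = -141
  24 - 62 = -38
  55 - 200 = -145
  ...
Step 2: Sum all derived values
Step 3: Total = -534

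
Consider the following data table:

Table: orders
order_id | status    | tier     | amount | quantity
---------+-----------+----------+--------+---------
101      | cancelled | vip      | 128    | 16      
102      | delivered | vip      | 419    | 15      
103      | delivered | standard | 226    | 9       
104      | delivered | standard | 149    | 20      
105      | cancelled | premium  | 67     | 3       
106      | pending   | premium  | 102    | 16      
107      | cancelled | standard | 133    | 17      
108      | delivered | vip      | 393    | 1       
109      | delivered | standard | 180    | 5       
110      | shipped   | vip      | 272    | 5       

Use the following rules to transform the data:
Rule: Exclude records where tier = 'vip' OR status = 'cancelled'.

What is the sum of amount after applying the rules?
657

Step 1: Find records where tier = 'vip' OR status = 'cancelled'
Step 2: 6 records match, summing to 1412
Step 3: Original sum: 2069
Step 4: Remaining sum = 2069 - 1412 = 657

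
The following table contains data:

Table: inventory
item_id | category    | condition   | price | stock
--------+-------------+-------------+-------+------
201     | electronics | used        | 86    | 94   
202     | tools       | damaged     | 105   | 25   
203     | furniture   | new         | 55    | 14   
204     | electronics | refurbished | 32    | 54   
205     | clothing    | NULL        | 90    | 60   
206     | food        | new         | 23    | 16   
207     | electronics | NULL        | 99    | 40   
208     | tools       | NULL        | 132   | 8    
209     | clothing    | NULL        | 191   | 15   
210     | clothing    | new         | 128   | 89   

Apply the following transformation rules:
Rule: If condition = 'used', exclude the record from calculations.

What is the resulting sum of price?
855

Step 1: Identify records where condition = 'used'
Step 2: The excluded records sum to 86
Step 3: Original total price = 941
Step 4: Remaining total = 941 - 86 = 855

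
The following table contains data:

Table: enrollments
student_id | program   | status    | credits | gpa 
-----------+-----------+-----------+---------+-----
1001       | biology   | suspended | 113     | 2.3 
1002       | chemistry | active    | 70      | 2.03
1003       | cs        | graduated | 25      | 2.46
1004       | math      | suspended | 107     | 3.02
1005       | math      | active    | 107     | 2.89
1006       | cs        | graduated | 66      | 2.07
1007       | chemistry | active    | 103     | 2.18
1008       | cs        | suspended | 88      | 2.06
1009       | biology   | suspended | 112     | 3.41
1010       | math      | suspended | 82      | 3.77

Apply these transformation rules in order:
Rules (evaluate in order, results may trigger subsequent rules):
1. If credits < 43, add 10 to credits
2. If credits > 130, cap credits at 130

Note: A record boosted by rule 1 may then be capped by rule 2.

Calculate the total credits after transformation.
883

Step 1: Apply rule 1 to records with credits < 43
  - 1 records get bonus of 10
  - Of these, 0 records then exceed 130 and get capped
Step 2: Apply rule 2 to records with credits > 130
  - 0 records (original) are capped
Step 3: Calculate final sum = 883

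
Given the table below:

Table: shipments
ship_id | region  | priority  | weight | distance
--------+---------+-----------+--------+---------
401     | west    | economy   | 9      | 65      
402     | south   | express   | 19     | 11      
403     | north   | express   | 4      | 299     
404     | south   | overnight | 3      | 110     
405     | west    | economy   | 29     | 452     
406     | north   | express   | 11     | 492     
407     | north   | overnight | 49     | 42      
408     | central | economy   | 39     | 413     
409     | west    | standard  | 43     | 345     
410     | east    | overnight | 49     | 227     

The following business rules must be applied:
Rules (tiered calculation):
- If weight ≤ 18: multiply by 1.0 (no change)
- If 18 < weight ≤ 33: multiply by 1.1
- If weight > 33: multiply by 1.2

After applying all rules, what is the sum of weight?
295.8

Step 1: Tier 1 (weight ≤ 18): 4 records, sum = 27 × 1.0 = 27.0
Step 2: Tier 2 (18 < weight ≤ 33): 2 records, sum = 48 × 1.1 = 52.8
Step 3: Tier 3 (weight > 33): 4 records, sum = 180 × 1.2 = 216.0
Step 4: Final sum = 27.0 + 52.8 + 216.0 = 295.8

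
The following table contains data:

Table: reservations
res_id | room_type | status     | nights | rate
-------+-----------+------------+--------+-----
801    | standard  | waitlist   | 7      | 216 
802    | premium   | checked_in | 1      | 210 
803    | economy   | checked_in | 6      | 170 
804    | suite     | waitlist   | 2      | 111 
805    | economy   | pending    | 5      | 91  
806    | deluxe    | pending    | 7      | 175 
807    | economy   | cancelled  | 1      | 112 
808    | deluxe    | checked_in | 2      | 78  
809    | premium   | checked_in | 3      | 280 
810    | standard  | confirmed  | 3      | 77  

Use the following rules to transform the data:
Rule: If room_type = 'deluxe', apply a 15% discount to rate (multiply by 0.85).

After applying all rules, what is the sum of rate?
1482.05

Step 1: Records with room_type = 'deluxe' have total rate = 253
Step 2: Apply multiplier: 253 × 0.85 = 215.05
Step 3: Other records total: 1267
Step 4: Final sum = 215.05 + 1267 = 1482.05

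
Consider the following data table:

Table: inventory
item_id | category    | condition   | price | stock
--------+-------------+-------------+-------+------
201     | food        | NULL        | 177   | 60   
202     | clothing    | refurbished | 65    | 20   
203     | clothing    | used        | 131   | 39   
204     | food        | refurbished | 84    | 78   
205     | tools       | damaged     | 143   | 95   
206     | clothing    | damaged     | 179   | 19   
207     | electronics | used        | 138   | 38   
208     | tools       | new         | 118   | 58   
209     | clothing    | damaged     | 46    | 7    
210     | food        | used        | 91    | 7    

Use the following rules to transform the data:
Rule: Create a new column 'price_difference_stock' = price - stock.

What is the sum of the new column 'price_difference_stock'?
751

Step 1: For each record, compute price - stock
Example calculations:
  177 - 60 = 117
  65 - 20 = 45
  131 - 39 = 92
  ...
Step 2: Sum all derived values
Step 3: Total = 751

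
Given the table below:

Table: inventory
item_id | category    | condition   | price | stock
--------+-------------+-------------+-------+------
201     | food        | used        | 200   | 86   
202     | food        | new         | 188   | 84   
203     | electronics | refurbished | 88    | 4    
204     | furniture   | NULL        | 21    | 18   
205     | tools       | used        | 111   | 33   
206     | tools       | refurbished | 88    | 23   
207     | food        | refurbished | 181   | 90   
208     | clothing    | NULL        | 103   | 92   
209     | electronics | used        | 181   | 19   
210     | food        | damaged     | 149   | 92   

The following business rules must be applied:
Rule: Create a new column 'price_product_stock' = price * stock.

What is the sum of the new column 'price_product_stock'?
82322

Step 1: For each record, compute price * stock
Example calculations:
  200 * 86 = 17200
  188 * 84 = 15792
  88 * 4 = 352
  ...
Step 2: Sum all derived values
Step 3: Total = 82322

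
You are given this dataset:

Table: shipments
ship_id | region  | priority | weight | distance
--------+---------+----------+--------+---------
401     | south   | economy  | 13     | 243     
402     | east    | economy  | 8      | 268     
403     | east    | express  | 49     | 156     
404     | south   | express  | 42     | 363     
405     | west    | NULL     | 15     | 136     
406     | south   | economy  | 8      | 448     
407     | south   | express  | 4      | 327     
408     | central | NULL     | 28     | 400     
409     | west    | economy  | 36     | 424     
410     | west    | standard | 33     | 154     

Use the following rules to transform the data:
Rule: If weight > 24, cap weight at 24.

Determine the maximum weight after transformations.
24

Step 1: Original maximum weight = 49
Step 2: Apply cap at 24
Step 3: 5 records had weight > 24 and were capped
Step 4: Maximum after transformation = 24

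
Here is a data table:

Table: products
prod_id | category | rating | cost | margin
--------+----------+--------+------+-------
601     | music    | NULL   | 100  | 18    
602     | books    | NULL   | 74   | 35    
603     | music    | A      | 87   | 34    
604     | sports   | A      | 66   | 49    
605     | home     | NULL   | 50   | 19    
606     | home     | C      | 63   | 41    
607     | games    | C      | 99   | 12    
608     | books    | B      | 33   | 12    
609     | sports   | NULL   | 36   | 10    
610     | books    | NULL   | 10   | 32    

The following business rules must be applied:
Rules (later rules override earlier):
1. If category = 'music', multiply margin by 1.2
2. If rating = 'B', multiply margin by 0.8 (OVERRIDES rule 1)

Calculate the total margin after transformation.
270.0

Step 1: Rule 2 takes priority for records with rating = 'B'
  - 1 records: 12 × 0.8 = 9.6
Step 2: Rule 1 applies to remaining records with category = 'music'
  - 2 records: 52 × 1.2 = 62.4
Step 3: Other records unchanged: 198
Step 4: Final sum = 9.6 + 62.4 + 198 = 270.0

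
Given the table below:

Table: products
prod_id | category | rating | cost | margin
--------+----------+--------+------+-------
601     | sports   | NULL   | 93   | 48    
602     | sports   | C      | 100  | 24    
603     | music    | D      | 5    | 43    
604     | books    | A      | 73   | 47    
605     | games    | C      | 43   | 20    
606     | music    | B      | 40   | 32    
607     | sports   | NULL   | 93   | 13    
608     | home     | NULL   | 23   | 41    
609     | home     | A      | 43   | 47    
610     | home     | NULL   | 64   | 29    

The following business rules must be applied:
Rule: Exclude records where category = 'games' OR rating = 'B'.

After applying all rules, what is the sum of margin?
292

Step 1: Find records where category = 'games' OR rating = 'B'
Step 2: 2 records match, summing to 52
Step 3: Original sum: 344
Step 4: Remaining sum = 344 - 52 = 292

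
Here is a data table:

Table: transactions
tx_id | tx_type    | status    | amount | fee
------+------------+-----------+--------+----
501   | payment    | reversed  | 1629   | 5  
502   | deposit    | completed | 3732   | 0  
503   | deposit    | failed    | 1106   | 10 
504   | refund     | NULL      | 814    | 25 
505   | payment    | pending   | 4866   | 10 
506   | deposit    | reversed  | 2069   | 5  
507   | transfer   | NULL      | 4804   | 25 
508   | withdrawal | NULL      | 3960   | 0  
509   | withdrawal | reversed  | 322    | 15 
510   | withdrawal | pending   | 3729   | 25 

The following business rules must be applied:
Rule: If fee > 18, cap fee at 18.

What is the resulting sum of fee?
99

Step 1: 3 records have fee > 18
Step 2: These records originally summed to 75
Step 3: After capping: 3 × 18 = 54
Step 4: Unaffected records sum: 45
Step 5: Final sum = 54 + 45 = 99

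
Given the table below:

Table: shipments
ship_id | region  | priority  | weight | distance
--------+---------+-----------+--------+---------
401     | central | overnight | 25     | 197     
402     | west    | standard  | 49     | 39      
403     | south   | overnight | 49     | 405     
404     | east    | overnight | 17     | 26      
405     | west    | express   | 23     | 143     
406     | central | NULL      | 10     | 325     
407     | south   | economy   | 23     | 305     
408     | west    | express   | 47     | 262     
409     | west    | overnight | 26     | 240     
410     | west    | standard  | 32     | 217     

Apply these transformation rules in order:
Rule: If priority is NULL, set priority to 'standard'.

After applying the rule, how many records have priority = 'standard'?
3

Step 1: Count records where priority IS NULL
Step 2: Found 1 records with NULL priority
Step 3: These records will have priority set to 'standard'
Step 4: Records already having priority = 'standard': 2
Step 5: Answer: 1 + 2 = 3 records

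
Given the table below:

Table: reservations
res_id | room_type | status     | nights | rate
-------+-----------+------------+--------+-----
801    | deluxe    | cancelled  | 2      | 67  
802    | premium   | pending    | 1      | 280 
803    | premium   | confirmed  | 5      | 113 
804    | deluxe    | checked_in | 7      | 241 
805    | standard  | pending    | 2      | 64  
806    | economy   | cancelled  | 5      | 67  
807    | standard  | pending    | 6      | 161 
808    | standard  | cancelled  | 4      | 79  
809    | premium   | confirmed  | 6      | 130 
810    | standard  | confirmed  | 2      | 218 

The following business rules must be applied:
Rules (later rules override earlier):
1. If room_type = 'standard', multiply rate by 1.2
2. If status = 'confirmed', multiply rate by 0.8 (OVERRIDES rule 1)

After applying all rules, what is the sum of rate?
1388.6

Step 1: Rule 2 takes priority for records with status = 'confirmed'
  - 3 records: 461 × 0.8 = 368.8
Step 2: Rule 1 applies to remaining records with room_type = 'standard'
  - 3 records: 304 × 1.2 = 364.8
Step 3: Other records unchanged: 655
Step 4: Final sum = 368.8 + 364.8 + 655 = 1388.6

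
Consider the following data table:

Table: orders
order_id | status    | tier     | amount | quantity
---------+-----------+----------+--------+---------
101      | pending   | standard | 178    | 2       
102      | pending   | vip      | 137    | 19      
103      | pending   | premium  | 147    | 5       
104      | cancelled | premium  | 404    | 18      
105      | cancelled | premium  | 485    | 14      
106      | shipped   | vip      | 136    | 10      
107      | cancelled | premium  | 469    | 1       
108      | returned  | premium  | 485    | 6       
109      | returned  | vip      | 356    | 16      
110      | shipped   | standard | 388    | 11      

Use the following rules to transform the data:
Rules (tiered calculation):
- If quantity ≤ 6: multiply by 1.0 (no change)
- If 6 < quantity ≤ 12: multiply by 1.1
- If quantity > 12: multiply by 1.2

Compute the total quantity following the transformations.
117.5

Step 1: Tier 1 (quantity ≤ 6): 4 records, sum = 14 × 1.0 = 14.0
Step 2: Tier 2 (6 < quantity ≤ 12): 2 records, sum = 21 × 1.1 = 23.1
Step 3: Tier 3 (quantity > 12): 4 records, sum = 67 × 1.2 = 80.4
Step 4: Final sum = 14.0 + 23.1 + 80.4 = 117.5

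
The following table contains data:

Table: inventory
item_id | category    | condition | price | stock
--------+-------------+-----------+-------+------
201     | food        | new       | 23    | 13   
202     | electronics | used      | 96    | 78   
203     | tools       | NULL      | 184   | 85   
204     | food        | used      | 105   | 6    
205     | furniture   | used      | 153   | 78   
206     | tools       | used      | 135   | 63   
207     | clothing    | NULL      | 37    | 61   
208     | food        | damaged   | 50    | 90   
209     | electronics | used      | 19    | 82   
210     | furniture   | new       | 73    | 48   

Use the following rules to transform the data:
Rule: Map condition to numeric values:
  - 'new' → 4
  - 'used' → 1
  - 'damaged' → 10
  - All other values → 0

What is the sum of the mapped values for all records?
23

Step 1: Apply mapping to each record
Step 2: Count by status:
  'new': 2 records × 4 = 8
  'used': 5 records × 1 = 5
  'damaged': 1 records × 10 = 10
Step 3: Sum all mapped values = 23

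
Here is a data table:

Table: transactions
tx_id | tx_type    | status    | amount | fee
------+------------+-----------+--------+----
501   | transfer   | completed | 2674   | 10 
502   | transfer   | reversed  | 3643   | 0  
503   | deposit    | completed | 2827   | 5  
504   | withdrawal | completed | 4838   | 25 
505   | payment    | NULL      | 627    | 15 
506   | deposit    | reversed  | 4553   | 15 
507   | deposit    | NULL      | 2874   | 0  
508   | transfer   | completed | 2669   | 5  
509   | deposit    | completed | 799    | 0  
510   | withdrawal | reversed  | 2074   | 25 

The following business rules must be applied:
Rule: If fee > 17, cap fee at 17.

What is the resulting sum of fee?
84

Step 1: 2 records have fee > 17
Step 2: These records originally summed to 50
Step 3: After capping: 2 × 17 = 34
Step 4: Unaffected records sum: 50
Step 5: Final sum = 34 + 50 = 84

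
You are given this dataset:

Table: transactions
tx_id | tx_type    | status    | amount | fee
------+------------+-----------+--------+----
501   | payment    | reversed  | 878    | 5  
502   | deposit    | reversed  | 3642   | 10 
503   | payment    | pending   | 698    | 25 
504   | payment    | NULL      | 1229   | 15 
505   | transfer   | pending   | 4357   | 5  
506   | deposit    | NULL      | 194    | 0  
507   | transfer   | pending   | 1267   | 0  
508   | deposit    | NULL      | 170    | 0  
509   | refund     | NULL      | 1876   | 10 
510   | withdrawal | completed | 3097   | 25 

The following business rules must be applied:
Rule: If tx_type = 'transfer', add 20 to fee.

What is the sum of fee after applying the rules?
135

Step 1: Count records where tx_type = 'transfer': 2
Step 2: Total bonus added: 2 × 20 = 40
Step 3: Original sum of fee: 95
Step 4: Final sum = 95 + 40 = 135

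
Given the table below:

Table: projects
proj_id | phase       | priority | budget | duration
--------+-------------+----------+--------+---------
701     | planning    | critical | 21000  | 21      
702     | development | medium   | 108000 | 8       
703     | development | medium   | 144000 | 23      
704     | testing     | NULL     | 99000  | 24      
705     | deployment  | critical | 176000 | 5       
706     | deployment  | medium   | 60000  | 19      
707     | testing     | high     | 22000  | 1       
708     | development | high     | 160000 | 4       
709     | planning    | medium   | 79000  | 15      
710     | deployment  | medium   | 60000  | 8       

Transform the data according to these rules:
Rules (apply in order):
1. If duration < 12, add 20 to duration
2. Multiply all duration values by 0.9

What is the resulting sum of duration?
205.2

Step 1: Apply Rule 1 - Add 20 to records with duration < 12
  - 5 records affected: 26 + (5 × 20) = 126
  - Unaffected records: 102
  - Sum after Rule 1: 228
Step 2: Apply Rule 2 - Multiply all by 0.9
  - 228 × 0.9 = 205.2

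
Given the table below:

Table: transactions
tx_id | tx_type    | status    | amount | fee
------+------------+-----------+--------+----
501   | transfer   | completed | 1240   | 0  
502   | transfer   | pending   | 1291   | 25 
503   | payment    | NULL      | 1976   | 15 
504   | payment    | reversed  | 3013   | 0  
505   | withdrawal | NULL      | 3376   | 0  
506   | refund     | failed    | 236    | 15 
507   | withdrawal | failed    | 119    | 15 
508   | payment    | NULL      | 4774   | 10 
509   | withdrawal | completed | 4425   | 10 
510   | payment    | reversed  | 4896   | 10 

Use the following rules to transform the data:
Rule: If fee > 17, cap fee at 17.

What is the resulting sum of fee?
92

Step 1: 1 records have fee > 17
Step 2: These records originally summed to 25
Step 3: After capping: 1 × 17 = 17
Step 4: Unaffected records sum: 75
Step 5: Final sum = 17 + 75 = 92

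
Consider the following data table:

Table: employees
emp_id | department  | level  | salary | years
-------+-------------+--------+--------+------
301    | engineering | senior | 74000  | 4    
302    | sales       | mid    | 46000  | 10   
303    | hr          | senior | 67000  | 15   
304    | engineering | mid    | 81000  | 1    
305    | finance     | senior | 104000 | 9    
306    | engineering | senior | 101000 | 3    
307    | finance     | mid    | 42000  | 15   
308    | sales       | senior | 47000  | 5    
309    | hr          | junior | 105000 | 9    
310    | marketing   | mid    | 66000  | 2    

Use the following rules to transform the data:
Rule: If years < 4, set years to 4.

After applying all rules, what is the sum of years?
79

Step 1: 3 records have years < 4
Step 2: These records originally summed to 6
Step 3: After setting to minimum: 3 × 4 = 12
Step 4: Unaffected records sum: 67
Step 5: Final sum = 12 + 67 = 79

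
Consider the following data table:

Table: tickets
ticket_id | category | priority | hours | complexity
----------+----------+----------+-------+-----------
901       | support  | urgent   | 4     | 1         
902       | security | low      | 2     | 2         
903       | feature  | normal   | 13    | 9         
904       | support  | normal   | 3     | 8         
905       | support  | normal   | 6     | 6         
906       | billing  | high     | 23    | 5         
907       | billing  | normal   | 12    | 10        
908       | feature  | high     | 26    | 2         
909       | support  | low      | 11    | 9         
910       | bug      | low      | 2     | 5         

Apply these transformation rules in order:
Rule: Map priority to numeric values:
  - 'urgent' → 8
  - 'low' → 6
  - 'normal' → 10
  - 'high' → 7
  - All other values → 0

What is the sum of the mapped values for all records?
80

Step 1: Apply mapping to each record
Step 2: Count by status:
  'urgent': 1 records × 8 = 8
  'low': 3 records × 6 = 18
  'normal': 4 records × 10 = 40
  'high': 2 records × 7 = 14
Step 3: Sum all mapped values = 80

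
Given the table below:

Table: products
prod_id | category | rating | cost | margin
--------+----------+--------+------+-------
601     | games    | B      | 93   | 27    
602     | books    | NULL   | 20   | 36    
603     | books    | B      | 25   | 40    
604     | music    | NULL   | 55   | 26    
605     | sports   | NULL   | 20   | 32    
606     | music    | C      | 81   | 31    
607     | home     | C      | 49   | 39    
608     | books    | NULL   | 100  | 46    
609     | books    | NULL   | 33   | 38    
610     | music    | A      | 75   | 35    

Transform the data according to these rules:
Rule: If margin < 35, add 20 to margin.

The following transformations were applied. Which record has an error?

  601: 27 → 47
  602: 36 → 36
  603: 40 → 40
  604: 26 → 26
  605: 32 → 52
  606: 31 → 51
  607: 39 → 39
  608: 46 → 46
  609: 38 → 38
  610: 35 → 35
Record 604 has an error. The correct transformed value should be 46, not 26.

Step 1: Check each record against the rule
Step 2: Record 604 has margin = 26
Step 3: Since 26 < 35, the bonus should have been applied
Step 4: Correct value = 46, but claimed value = 26
Conclusion: Record 604 has the error.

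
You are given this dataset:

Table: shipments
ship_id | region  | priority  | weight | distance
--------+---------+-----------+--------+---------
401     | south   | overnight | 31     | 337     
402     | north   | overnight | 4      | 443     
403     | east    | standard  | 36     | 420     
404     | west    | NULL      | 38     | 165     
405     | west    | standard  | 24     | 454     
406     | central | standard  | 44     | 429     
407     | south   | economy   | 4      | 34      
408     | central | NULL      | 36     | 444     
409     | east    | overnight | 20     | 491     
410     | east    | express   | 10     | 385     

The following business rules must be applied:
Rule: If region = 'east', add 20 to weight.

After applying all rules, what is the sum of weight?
307

Step 1: Count records where region = 'east': 3
Step 2: Total bonus added: 3 × 20 = 60
Step 3: Original sum of weight: 247
Step 4: Final sum = 247 + 60 = 307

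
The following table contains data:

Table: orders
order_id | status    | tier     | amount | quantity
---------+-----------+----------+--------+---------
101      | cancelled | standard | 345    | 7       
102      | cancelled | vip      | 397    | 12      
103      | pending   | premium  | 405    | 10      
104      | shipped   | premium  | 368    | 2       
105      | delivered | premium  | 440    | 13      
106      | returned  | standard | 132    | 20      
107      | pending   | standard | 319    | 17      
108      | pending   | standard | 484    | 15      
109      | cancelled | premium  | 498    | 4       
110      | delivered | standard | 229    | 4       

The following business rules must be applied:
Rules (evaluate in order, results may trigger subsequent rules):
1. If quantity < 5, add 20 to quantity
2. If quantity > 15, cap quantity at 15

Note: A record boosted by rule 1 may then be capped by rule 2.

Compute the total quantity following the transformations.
132

Step 1: Apply rule 1 to records with quantity < 5
  - 3 records get bonus of 20
  - Of these, 3 records then exceed 15 and get capped
Step 2: Apply rule 2 to records with quantity > 15
  - 2 records (original) are capped
Step 3: Calculate final sum = 132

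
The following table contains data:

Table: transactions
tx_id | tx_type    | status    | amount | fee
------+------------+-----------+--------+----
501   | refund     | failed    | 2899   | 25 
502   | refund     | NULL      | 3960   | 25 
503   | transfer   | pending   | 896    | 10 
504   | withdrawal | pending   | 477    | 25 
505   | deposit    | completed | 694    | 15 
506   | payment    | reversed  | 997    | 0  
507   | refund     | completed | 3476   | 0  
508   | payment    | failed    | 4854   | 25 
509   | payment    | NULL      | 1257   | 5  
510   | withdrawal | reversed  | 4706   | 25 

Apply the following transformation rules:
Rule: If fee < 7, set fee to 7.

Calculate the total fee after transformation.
171

Step 1: 3 records have fee < 7
Step 2: These records originally summed to 5
Step 3: After setting to minimum: 3 × 7 = 21
Step 4: Unaffected records sum: 150
Step 5: Final sum = 21 + 150 = 171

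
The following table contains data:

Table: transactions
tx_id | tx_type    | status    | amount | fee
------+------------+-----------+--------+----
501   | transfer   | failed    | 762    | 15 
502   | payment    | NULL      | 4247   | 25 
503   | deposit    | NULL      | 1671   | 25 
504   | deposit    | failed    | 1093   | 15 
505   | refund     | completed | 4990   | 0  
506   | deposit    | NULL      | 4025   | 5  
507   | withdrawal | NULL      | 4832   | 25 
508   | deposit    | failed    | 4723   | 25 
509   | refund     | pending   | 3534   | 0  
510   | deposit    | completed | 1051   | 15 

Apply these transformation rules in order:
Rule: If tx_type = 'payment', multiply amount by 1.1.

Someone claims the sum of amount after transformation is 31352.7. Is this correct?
Yes, the result is correct.

Step 1: Calculate the correct sum after transformation
Step 2: Apply multiplier 1.1 to records where tx_type = 'payment'
Step 3: Correct result = 31352.7
Step 4: Claimed result = 31352.7
Step 5: 31352.7 = 31352.7 ✓
Conclusion: The claimed result is correct.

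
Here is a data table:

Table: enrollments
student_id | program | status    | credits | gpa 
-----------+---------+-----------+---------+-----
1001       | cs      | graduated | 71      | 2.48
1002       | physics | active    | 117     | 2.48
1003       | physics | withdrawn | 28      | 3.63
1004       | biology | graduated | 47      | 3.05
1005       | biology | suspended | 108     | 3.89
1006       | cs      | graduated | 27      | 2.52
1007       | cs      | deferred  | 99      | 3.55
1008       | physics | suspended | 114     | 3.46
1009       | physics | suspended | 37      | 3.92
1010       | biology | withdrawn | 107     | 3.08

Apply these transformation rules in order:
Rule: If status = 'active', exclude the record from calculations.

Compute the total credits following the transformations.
638

Step 1: Identify records where status = 'active'
Step 2: The excluded records sum to 117
Step 3: Original total credits = 755
Step 4: Remaining total = 755 - 117 = 638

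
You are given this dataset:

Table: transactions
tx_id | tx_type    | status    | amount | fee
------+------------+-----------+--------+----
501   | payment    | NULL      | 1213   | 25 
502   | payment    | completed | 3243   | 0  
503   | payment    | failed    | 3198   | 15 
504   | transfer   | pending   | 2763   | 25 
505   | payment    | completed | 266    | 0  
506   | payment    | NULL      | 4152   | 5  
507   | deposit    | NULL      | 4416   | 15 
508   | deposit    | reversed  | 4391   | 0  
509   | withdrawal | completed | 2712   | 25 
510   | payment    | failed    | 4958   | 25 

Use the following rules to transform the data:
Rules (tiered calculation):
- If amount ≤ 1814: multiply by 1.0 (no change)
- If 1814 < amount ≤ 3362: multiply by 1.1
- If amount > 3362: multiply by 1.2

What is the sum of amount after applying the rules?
36087.0

Step 1: Tier 1 (amount ≤ 1814): 2 records, sum = 1479 × 1.0 = 1479.0
Step 2: Tier 2 (1814 < amount ≤ 3362): 4 records, sum = 11916 × 1.1 = 13107.6
Step 3: Tier 3 (amount > 3362): 4 records, sum = 17917 × 1.2 = 21500.4
Step 4: Final sum = 1479.0 + 13107.6 + 21500.4 = 36087.0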